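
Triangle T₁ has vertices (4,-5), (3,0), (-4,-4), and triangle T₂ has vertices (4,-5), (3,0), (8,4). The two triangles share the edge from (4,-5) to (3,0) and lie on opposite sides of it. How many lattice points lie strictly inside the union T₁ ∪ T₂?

33

The union is the simple quadrilateral with vertices (4,-5), (-4,-4), (3,0), (8,4) in order.
By the shoelace formula, twice the signed area is |(4·(-4) − (-4)·(-5)) + ((-4)·0 − 3·(-4)) + (3·4 − 8·0) + (8·(-5) − 4·4)| = 68, so the area is 34.
Summing gcd(|Δx|,|Δy|) over the edges gives the boundary count: gcd(8,1) + gcd(7,4) + gcd(5,4) + gcd(4,9) = 1+1+1+1 = 4.
By Pick's theorem I = A − B/2 + 1 = 34 − 4/2 + 1 = 33.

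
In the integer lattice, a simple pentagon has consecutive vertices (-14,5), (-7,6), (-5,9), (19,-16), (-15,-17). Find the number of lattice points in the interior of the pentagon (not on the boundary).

523

Using the shoelace formula, 2A = |((-14)·6 − (-7)·5) + ((-7)·9 − (-5)·6) + ((-5)·(-16) − 19·9) + (19·(-17) − (-15)·(-16)) + ((-15)·5 − (-14)·(-17))| = 1049, so the area is 1049/2.
The number of boundary lattice points is Σ gcd(|Δx|,|Δy|) = gcd(7,1) + gcd(2,3) + gcd(24,25) + gcd(34,1) + gcd(1,22) = 1+1+1+1+1 = 5.
By Pick's theorem A = I + B/2 − 1, so I = 1049/2 − 5/2 + 1 = 523.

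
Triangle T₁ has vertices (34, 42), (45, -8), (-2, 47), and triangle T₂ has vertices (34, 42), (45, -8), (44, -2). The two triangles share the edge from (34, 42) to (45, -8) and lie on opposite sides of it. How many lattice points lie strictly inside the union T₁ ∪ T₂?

879

The union is the simple quadrilateral with vertices (34, 42), (-2, 47), (45, -8), (44, -2) in order.
By the shoelace formula, twice the signed area is |[34·47 − (-2)·42] + [(-2)·(-8) − 45·47] + [45·(-2) − 44·(-8)] + [44·42 − 34·(-2)]| = 1761, so the area is 1761/2.
The number of boundary lattice points is Σ gcd(|Δx|,|Δy|) = gcd(36,5) + gcd(47,55) + gcd(1,6) + gcd(10,44) = 1+1+1+2 = 5.
By Pick's theorem I = A − B/2 + 1 = 1761/2 − 5/2 + 1 = 879.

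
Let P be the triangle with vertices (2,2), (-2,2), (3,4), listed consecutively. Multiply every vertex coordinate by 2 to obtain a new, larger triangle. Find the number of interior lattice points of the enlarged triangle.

11

Using the shoelace formula, 2A = |(2·2 − (-2)·2) + ((-2)·4 − 3·2) + (3·2 − 2·4)| = 8, so the area is 4.
The number of boundary lattice points is Σ gcd(|Δx|,|Δy|) = gcd(4,0) + gcd(5,2) + gcd(1,2) = 4+1+1 = 6.
Scaling by 2 multiplies the area by 2² = 4 (so the new area is 16) and multiplies the boundary lattice-point count by 2, giving 12.
By Pick's theorem, the interior count of the dilated polygon is 16 − 12/2 + 1 = 11.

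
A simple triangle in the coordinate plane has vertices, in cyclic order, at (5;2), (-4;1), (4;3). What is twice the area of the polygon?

By the shoelace formula, twice the signed area is |[5·1 − (-4)·2] + [(-4)·3 − 4·1] + [4·2 − 5·3]| = 10, so the area is 5.

10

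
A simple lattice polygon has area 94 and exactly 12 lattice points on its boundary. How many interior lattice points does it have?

89

From Pick's theorem, I = A − B/2 + 1 = 94 − 12/2 + 1 = 89.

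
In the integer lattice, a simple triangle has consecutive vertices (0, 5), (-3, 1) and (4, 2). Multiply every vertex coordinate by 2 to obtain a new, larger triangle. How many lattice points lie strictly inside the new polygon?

By the shoelace formula, twice the signed area is |(0·1 − (-3)·5) + ((-3)·2 − 4·1) + (4·5 − 0·2)| = 25, so the area is 25/2.
Summing gcd(|Δx|,|Δy|) over the edges gives the boundary count: gcd(3,4) + gcd(7,1) + gcd(4,3) = 1+1+1 = 3.
Scaling by 2 multiplies the area by 2² = 4 (so the new area is 50) and multiplies the boundary lattice-point count by 2, giving 6.
By Pick's theorem, the interior count of the dilated polygon is 50 − 6/2 + 1 = 48.

48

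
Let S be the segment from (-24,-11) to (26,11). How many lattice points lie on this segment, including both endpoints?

3

The number of lattice points on a segment between lattice points is gcd(|Δx|,|Δy|) + 1 = gcd(50,22) + 1 = 2 + 1 = 3.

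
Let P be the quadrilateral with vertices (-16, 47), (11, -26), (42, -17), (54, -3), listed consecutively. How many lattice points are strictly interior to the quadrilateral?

2037

Using the shoelace formula, 2A = |((-16)·(-26) − 11·47) + (11·(-17) − 42·(-26)) + (42·(-3) − 54·(-17)) + (54·47 − (-16)·(-3))| = 4086, so the area is 2043.
Along each edge there are gcd(|Δx|,|Δy|)+1 lattice points, so counting each shared vertex once the boundary has gcd(27,73) + gcd(31,9) + gcd(12,14) + gcd(70,50) = 1+1+2+10 = 14.
By Pick's theorem A = I + B/2 − 1, so I = 2043 − 14/2 + 1 = 2037.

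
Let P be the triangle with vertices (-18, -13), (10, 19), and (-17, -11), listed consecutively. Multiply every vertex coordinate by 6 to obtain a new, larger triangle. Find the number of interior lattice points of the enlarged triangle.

By the shoelace formula, twice the signed area is |[(-18)·19 − 10·(-13)] + [10·(-11) − (-17)·19] + [(-17)·(-13) − (-18)·(-11)]| = 24, so the area is 12.
Summing gcd(|Δx|,|Δy|) over the edges gives the boundary count: gcd(28,32) + gcd(27,30) + gcd(1,2) = 4+3+1 = 8.
Scaling by 6 multiplies the area by 6² = 36 (so the new area is 432) and multiplies the boundary lattice-point count by 6, giving 48.
By Pick's theorem, the interior count of the dilated polygon is 432 − 48/2 + 1 = 409.

409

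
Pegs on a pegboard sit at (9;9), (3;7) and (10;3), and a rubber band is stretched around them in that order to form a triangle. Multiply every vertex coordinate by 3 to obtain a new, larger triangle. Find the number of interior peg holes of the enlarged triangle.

166

The shoelace formula gives twice the area as |[9·7 − 3·9] + [3·3 − 10·7] + [10·9 − 9·3]| = 38, so the area is 19.
Along each edge there are gcd(|Δx|,|Δy|)+1 lattice points, so counting each shared vertex once the boundary has gcd(6,2) + gcd(7,4) + gcd(1,6) = 2+1+1 = 4.
Scaling by 3 multiplies the area by 3² = 9 (so the new area is 171) and multiplies the boundary lattice-point count by 3, giving 12.
By Pick's theorem, the interior count of the dilated polygon is 171 − 12/2 + 1 = 166.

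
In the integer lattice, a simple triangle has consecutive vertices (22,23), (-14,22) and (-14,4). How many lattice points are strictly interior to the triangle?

315

Using the shoelace formula, 2A = |(22·22 − (-14)·23) + ((-14)·4 − (-14)·22) + ((-14)·23 − 22·4)| = 648, so the area is 324.
Along each edge there are gcd(|Δx|,|Δy|)+1 lattice points, so counting each shared vertex once the boundary has gcd(36,1) + gcd(0,18) + gcd(36,19) = 1+18+1 = 20.
Pick's theorem gives I = A − B/2 + 1 = 324 − 20/2 + 1 = 315.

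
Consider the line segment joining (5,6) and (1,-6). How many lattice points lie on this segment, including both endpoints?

The number of lattice points on a segment between lattice points is gcd(|Δx|,|Δy|) + 1 = gcd(4,12) + 1 = 4 + 1 = 5.

5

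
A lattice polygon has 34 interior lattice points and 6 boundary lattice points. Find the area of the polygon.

By Pick's theorem, A = I + B/2 − 1 = 34 + 6/2 − 1 = 36.

36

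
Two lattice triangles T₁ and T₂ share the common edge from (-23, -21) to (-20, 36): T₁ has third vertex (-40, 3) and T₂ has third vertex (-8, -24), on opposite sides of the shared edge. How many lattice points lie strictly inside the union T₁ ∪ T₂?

The union is the simple quadrilateral with vertices (-23, -21), (-40, 3), (-20, 36), (-8, -24) in order.
Using the shoelace formula, 2A = |[(-23)·3 − (-40)·(-21)] + [(-40)·36 − (-20)·3] + [(-20)·(-24) − (-8)·36] + [(-8)·(-21) − (-23)·(-24)]| = 1905, so the area is 1905/2.
The number of boundary lattice points is Σ gcd(|Δx|,|Δy|) = gcd(17,24) + gcd(20,33) + gcd(12,60) + gcd(15,3) = 1+1+12+3 = 17.
By Pick's theorem I = A − B/2 + 1 = 1905/2 − 17/2 + 1 = 945.

945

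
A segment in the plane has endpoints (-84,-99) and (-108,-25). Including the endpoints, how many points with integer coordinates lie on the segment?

The number of lattice points on a segment between lattice points is gcd(|Δx|,|Δy|) + 1 = gcd(24,74) + 1 = 2 + 1 = 3.

3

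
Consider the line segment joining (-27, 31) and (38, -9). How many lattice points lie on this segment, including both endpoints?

6

The number of lattice points on a segment between lattice points is gcd(|Δx|,|Δy|) + 1 = gcd(65,40) + 1 = 5 + 1 = 6.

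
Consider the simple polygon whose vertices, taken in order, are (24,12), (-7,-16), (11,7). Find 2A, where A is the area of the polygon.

Using the shoelace formula, 2A = |(24·(-16) − (-7)·12) + ((-7)·7 − 11·(-16)) + (11·12 − 24·7)| = 209, so the area is 209/2.

209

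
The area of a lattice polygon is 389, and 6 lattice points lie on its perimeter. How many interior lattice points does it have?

387

From Pick's theorem, I = A − B/2 + 1 = 389 − 6/2 + 1 = 387.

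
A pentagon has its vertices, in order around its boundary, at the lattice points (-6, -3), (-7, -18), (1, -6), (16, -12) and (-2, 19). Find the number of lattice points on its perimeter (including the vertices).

11

Summing gcd(|Δx|,|Δy|) over the edges gives the boundary count: gcd(1,15) + gcd(8,12) + gcd(15,6) + gcd(18,31) + gcd(4,22) = 1+4+3+1+2 = 11.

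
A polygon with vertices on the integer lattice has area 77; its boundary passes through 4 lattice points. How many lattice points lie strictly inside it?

From Pick's theorem, I = A − B/2 + 1 = 77 − 4/2 + 1 = 76.

76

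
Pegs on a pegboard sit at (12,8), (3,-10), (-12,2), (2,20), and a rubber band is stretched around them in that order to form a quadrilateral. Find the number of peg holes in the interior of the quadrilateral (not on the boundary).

356

The shoelace formula gives twice the area as |(12·(-10) − 3·8) + (3·2 − (-12)·(-10)) + ((-12)·20 − 2·2) + (2·8 − 12·20)| = 726, so the area is 363.
Along each edge there are gcd(|Δx|,|Δy|)+1 lattice points, so counting each shared vertex once the boundary has gcd(9,18) + gcd(15,12) + gcd(14,18) + gcd(10,12) = 9+3+2+2 = 16.
By Pick's theorem A = I + B/2 − 1, so I = 363 − 16/2 + 1 = 356.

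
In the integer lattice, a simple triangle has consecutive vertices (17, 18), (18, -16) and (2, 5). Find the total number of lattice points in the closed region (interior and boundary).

264

Using the shoelace formula, 2A = |(17·(-16) − 18·18) + (18·5 − 2·(-16)) + (2·18 − 17·5)| = 523, so the area is 261.5.
The number of boundary lattice points is Σ gcd(|Δx|,|Δy|) = gcd(1,34) + gcd(16,21) + gcd(15,13) = 1+1+1 = 3.
Pick's theorem gives I = A − B/2 + 1 = 261.5 − 3/2 + 1 = 261, so the closed region contains I + B = 261 + 3 = 264 lattice points.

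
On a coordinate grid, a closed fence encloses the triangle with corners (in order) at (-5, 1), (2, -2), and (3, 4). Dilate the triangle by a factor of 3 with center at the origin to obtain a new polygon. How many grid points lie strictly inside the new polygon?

By the shoelace formula, twice the signed area is |[(-5)·(-2) − 2·1] + [2·4 − 3·(-2)] + [3·1 − (-5)·4]| = 45, so the area is 22.5.
Summing gcd(|Δx|,|Δy|) over the edges gives the boundary count: gcd(7,3) + gcd(1,6) + gcd(8,3) = 1+1+1 = 3.
Scaling by 3 multiplies the area by 3² = 9 (so the new area is 202.5) and multiplies the boundary lattice-point count by 3, giving 9.
By Pick's theorem, the interior count of the dilated polygon is 202.5 − 9/2 + 1 = 199.

199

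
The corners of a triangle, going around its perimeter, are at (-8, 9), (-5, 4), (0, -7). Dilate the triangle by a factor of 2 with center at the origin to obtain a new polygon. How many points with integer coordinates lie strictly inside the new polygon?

7

Using the shoelace formula, 2A = |((-8)·4 − (-5)·9) + ((-5)·(-7) − 0·4) + (0·9 − (-8)·(-7))| = 8, so the area is 4.
Summing gcd(|Δx|,|Δy|) over the edges gives the boundary count: gcd(3,5) + gcd(5,11) + gcd(8,16) = 1+1+8 = 10.
Scaling by 2 multiplies the area by 2² = 4 (so the new area is 16) and multiplies the boundary lattice-point count by 2, giving 20.
By Pick's theorem, the interior count of the dilated polygon is 16 − 20/2 + 1 = 7.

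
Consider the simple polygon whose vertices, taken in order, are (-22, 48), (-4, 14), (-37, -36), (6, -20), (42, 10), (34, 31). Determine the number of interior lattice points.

2834

The shoelace formula gives twice the area as |[(-22)·14 − (-4)·48] + [(-4)·(-36) − (-37)·14] + [(-37)·(-20) − 6·(-36)] + [6·10 − 42·(-20)] + [42·31 − 34·10] + [34·48 − (-22)·31]| = 5678, so the area is 2839.
Along each edge there are gcd(|Δx|,|Δy|)+1 lattice points, so counting each shared vertex once the boundary has gcd(18,34) + gcd(33,50) + gcd(43,16) + gcd(36,30) + gcd(8,21) + gcd(56,17) = 2+1+1+6+1+1 = 12.
By Pick's theorem A = I + B/2 − 1, so I = 2839 − 12/2 + 1 = 2834.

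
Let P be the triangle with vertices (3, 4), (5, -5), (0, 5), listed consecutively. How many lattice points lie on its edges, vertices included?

7

Summing gcd(|Δx|,|Δy|) over the edges gives the boundary count: gcd(2,9) + gcd(5,10) + gcd(3,1) = 1+5+1 = 7.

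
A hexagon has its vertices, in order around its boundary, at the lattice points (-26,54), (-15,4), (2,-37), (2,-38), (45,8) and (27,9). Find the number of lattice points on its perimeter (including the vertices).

6

Summing gcd(|Δx|,|Δy|) over the edges gives the boundary count: gcd(11,50) + gcd(17,41) + gcd(0,1) + gcd(43,46) + gcd(18,1) + gcd(53,45) = 1+1+1+1+1+1 = 6.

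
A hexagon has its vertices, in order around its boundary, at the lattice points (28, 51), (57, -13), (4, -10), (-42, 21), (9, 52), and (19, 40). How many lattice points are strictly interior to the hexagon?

The shoelace formula gives twice the area as |[28·(-13) − 57·51] + [57·(-10) − 4·(-13)] + [4·21 − (-42)·(-10)] + [(-42)·52 − 9·21] + [9·40 − 19·52] + [19·51 − 28·40]| = 7277, so the area is 7277/2.
Summing gcd(|Δx|,|Δy|) over the edges gives the boundary count: gcd(29,64) + gcd(53,3) + gcd(46,31) + gcd(51,31) + gcd(10,12) + gcd(9,11) = 1+1+1+1+2+1 = 7.
By Pick's theorem A = I + B/2 − 1, so I = 7277/2 − 7/2 + 1 = 3636.

3636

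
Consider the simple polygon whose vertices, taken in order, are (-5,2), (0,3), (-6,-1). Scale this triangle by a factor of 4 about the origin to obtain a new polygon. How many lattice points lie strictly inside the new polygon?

105

Using the shoelace formula, 2A = |[(-5)·3 − 0·2] + [0·(-1) − (-6)·3] + [(-6)·2 − (-5)·(-1)]| = 14, so the area is 7.
The number of boundary lattice points is Σ gcd(|Δx|,|Δy|) = gcd(5,1) + gcd(6,4) + gcd(1,3) = 1+2+1 = 4.
Scaling by 4 multiplies the area by 4² = 16 (so the new area is 112) and multiplies the boundary lattice-point count by 4, giving 16.
By Pick's theorem, the interior count of the dilated polygon is 112 − 16/2 + 1 = 105.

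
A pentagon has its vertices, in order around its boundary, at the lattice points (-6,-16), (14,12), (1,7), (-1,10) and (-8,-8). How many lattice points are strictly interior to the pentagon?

The shoelace formula gives twice the area as |((-6)·12 − 14·(-16)) + (14·7 − 1·12) + (1·10 − (-1)·7) + ((-1)·(-8) − (-8)·10) + ((-8)·(-16) − (-6)·(-8))| = 423, so the area is 211.5.
Summing gcd(|Δx|,|Δy|) over the edges gives the boundary count: gcd(20,28) + gcd(13,5) + gcd(2,3) + gcd(7,18) + gcd(2,8) = 4+1+1+1+2 = 9.
Pick's theorem gives I = A − B/2 + 1 = 211.5 − 9/2 + 1 = 208.

208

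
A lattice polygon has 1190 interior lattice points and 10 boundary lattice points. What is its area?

1194

By Pick's theorem, A = I + B/2 − 1 = 1190 + 10/2 − 1 = 1194.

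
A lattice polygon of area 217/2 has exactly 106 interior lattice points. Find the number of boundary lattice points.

Pick's theorem gives A = I + B/2 − 1, so B = 2(A − I + 1) = 2(217/2 − 106 + 1) = 7.

7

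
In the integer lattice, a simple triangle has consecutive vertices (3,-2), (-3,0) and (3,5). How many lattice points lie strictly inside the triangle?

Using the shoelace formula, 2A = |[3·0 − (-3)·(-2)] + [(-3)·5 − 3·0] + [3·(-2) − 3·5]| = 42, so the area is 21.
The number of boundary lattice points is Σ gcd(|Δx|,|Δy|) = gcd(6,2) + gcd(6,5) + gcd(0,7) = 2+1+7 = 10.
Pick's theorem gives I = A − B/2 + 1 = 21 − 10/2 + 1 = 17.

17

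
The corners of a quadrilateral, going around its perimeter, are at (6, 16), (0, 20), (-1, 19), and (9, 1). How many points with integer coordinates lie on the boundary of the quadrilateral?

Summing gcd(|Δx|,|Δy|) over the edges gives the boundary count: gcd(6,4) + gcd(1,1) + gcd(10,18) + gcd(3,15) = 2+1+2+3 = 8.

8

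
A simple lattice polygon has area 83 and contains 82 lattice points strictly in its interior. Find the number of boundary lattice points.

4

Pick's theorem gives A = I + B/2 − 1, so B = 2(A − I + 1) = 2(83 − 82 + 1) = 4.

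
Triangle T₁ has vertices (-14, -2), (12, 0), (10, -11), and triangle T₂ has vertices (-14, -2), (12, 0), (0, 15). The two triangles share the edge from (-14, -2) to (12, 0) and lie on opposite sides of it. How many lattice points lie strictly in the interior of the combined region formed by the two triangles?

The union is the simple quadrilateral with vertices (-14, -2), (10, -11), (12, 0), (0, 15) in order.
The shoelace formula gives twice the area as |[(-14)·(-11) − 10·(-2)] + [10·0 − 12·(-11)] + [12·15 − 0·0] + [0·(-2) − (-14)·15]| = 696, so the area is 348.
The number of boundary lattice points is Σ gcd(|Δx|,|Δy|) = gcd(24,9) + gcd(2,11) + gcd(12,15) + gcd(14,17) = 3+1+3+1 = 8.
By Pick's theorem I = A − B/2 + 1 = 348 − 8/2 + 1 = 345.

345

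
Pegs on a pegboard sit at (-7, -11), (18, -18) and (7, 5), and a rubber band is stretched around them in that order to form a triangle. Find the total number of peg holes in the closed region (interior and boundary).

By the shoelace formula, twice the signed area is |[(-7)·(-18) − 18·(-11)] + [18·5 − 7·(-18)] + [7·(-11) − (-7)·5]| = 498, so the area is 249.
Summing gcd(|Δx|,|Δy|) over the edges gives the boundary count: gcd(25,7) + gcd(11,23) + gcd(14,16) = 1+1+2 = 4.
Pick's theorem gives I = A − B/2 + 1 = 249 − 4/2 + 1 = 248, so the closed region contains I + B = 248 + 4 = 252 lattice points.

252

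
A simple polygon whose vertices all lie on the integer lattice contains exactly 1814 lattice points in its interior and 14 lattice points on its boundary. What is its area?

1820

Pick's theorem states A = I + B/2 − 1, so A = 1814 + 14/2 − 1 = 1820.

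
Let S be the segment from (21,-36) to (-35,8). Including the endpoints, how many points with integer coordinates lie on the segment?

5

The number of lattice points on a segment between lattice points is gcd(|Δx|,|Δy|) + 1 = gcd(56,44) + 1 = 4 + 1 = 5.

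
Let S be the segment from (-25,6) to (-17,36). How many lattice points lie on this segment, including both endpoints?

3

The number of lattice points on a segment between lattice points is gcd(|Δx|,|Δy|) + 1 = gcd(8,30) + 1 = 2 + 1 = 3.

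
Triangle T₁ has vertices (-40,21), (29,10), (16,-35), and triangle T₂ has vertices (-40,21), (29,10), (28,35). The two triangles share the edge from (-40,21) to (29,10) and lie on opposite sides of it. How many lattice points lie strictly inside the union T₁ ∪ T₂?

2452

The union is the simple quadrilateral with vertices (-40,21), (16,-35), (29,10), (28,35) in order.
Using the shoelace formula, 2A = |((-40)·(-35) − 16·21) + (16·10 − 29·(-35)) + (29·35 − 28·10) + (28·21 − (-40)·35)| = 4962, so the area is 2481.
Along each edge there are gcd(|Δx|,|Δy|)+1 lattice points, so counting each shared vertex once the boundary has gcd(56,56) + gcd(13,45) + gcd(1,25) + gcd(68,14) = 56+1+1+2 = 60.
By Pick's theorem I = A − B/2 + 1 = 2481 − 60/2 + 1 = 2452.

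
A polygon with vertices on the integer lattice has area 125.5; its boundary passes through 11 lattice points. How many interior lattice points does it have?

121

From Pick's theorem, I = A − B/2 + 1 = 125.5 − 11/2 + 1 = 121.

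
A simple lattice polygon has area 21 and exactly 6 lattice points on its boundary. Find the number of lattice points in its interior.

19

From Pick's theorem, I = A − B/2 + 1 = 21 − 6/2 + 1 = 19.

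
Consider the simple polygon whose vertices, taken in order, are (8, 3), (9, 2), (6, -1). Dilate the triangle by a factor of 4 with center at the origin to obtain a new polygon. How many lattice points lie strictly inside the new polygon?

37

The shoelace formula gives twice the area as |(8·2 − 9·3) + (9·(-1) − 6·2) + (6·3 − 8·(-1))| = 6, so the area is 3.
Summing gcd(|Δx|,|Δy|) over the edges gives the boundary count: gcd(1,1) + gcd(3,3) + gcd(2,4) = 1+3+2 = 6.
Scaling by 4 multiplies the area by 4² = 16 (so the new area is 48) and multiplies the boundary lattice-point count by 4, giving 24.
By Pick's theorem, the interior count of the dilated polygon is 48 − 24/2 + 1 = 37.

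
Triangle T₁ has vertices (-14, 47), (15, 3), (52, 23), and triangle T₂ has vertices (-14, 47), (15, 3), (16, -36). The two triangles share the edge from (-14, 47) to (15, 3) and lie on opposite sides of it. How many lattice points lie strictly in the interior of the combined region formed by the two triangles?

1644

The union is the simple quadrilateral with vertices (-14, 47), (52, 23), (15, 3), (16, -36) in order.
The shoelace formula gives twice the area as |((-14)·23 − 52·47) + (52·3 − 15·23) + (15·(-36) − 16·3) + (16·47 − (-14)·(-36))| = 3295, so the area is 3295/2.
The number of boundary lattice points is Σ gcd(|Δx|,|Δy|) = gcd(66,24) + gcd(37,20) + gcd(1,39) + gcd(30,83) = 6+1+1+1 = 9.
By Pick's theorem I = A − B/2 + 1 = 3295/2 − 9/2 + 1 = 1644.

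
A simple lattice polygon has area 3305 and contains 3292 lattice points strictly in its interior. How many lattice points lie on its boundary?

Pick's theorem gives A = I + B/2 − 1, so B = 2(A − I + 1) = 2(3305 − 3292 + 1) = 28.

28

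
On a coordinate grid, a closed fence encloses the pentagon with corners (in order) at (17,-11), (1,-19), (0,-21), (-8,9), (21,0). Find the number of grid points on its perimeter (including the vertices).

13

The number of boundary lattice points is Σ gcd(|Δx|,|Δy|) = gcd(16,8) + gcd(1,2) + gcd(8,30) + gcd(29,9) + gcd(4,11) = 8+1+2+1+1 = 13.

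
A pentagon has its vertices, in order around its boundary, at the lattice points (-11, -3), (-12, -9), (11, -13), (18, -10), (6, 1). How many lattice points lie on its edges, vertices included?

5

The number of boundary lattice points is Σ gcd(|Δx|,|Δy|) = gcd(1,6) + gcd(23,4) + gcd(7,3) + gcd(12,11) + gcd(17,4) = 1+1+1+1+1 = 5.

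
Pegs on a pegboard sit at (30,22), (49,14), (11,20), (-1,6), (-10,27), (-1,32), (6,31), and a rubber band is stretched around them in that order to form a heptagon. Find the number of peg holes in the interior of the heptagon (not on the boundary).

508

The shoelace formula gives twice the area as |(30·14 − 49·22) + (49·20 − 11·14) + (11·6 − (-1)·20) + ((-1)·27 − (-10)·6) + ((-10)·32 − (-1)·27) + ((-1)·31 − 6·32) + (6·22 − 30·31)| = 1027, so the area is 513.5.
Summing gcd(|Δx|,|Δy|) over the edges gives the boundary count: gcd(19,8) + gcd(38,6) + gcd(12,14) + gcd(9,21) + gcd(9,5) + gcd(7,1) + gcd(24,9) = 1+2+2+3+1+1+3 = 13.
Pick's theorem gives I = A − B/2 + 1 = 513.5 − 13/2 + 1 = 508.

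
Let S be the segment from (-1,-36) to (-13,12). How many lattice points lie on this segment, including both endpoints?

The number of lattice points on a segment between lattice points is gcd(|Δx|,|Δy|) + 1 = gcd(12,48) + 1 = 12 + 1 = 13.

13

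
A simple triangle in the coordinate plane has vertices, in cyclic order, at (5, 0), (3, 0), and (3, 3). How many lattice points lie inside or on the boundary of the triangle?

By the shoelace formula, twice the signed area is |[5·0 − 3·0] + [3·3 − 3·0] + [3·0 − 5·3]| = 6, so the area is 3.
Along each edge there are gcd(|Δx|,|Δy|)+1 lattice points, so counting each shared vertex once the boundary has gcd(2,0) + gcd(0,3) + gcd(2,3) = 2+3+1 = 6.
Pick's theorem gives I = A − B/2 + 1 = 3 − 6/2 + 1 = 1, so the closed region contains I + B = 1 + 6 = 7 lattice points.

7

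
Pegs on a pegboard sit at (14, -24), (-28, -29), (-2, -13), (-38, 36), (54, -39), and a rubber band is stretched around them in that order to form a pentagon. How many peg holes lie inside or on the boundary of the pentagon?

The shoelace formula gives twice the area as |(14·(-29) − (-28)·(-24)) + ((-28)·(-13) − (-2)·(-29)) + ((-2)·36 − (-38)·(-13)) + ((-38)·(-39) − 54·36) + (54·(-24) − 14·(-39))| = 2550, so the area is 1275.
The number of boundary lattice points is Σ gcd(|Δx|,|Δy|) = gcd(42,5) + gcd(26,16) + gcd(36,49) + gcd(92,75) + gcd(40,15) = 1+2+1+1+5 = 10.
Pick's theorem gives I = A − B/2 + 1 = 1275 − 10/2 + 1 = 1271, so the closed region contains I + B = 1271 + 10 = 1281 lattice points.

1281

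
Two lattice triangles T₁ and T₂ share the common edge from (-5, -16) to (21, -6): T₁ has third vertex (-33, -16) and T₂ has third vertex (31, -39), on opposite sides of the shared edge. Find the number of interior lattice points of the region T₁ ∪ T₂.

The union is the simple quadrilateral with vertices (-5, -16), (-33, -16), (21, -6), (31, -39) in order.
Using the shoelace formula, 2A = |((-5)·(-16) − (-33)·(-16)) + ((-33)·(-6) − 21·(-16)) + (21·(-39) − 31·(-6)) + (31·(-16) − (-5)·(-39))| = 1238, so the area is 619.
The number of boundary lattice points is Σ gcd(|Δx|,|Δy|) = gcd(28,0) + gcd(54,10) + gcd(10,33) + gcd(36,23) = 28+2+1+1 = 32.
By Pick's theorem I = A − B/2 + 1 = 619 − 32/2 + 1 = 604.

604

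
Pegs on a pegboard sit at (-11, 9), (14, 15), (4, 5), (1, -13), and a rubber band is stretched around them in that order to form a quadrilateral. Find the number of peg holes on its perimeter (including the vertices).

16

Along each edge there are gcd(|Δx|,|Δy|)+1 lattice points, so counting each shared vertex once the boundary has gcd(25,6) + gcd(10,10) + gcd(3,18) + gcd(12,22) = 1+10+3+2 = 16.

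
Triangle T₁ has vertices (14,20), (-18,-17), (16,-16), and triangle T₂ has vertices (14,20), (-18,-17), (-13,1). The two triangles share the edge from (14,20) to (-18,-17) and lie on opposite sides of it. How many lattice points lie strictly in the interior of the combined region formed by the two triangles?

The union is the simple quadrilateral with vertices (14,20), (16,-16), (-18,-17), (-13,1) in order.
By the shoelace formula, twice the signed area is |[14·(-16) − 16·20] + [16·(-17) − (-18)·(-16)] + [(-18)·1 − (-13)·(-17)] + [(-13)·20 − 14·1]| = 1617, so the area is 1617/2.
The number of boundary lattice points is Σ gcd(|Δx|,|Δy|) = gcd(2,36) + gcd(34,1) + gcd(5,18) + gcd(27,19) = 2+1+1+1 = 5.
By Pick's theorem I = A − B/2 + 1 = 1617/2 − 5/2 + 1 = 807.

807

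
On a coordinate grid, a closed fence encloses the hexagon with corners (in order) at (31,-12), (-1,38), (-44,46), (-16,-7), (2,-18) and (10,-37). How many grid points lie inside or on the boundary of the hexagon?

2640

The shoelace formula gives twice the area as |(31·38 − (-1)·(-12)) + ((-1)·46 − (-44)·38) + ((-44)·(-7) − (-16)·46) + ((-16)·(-18) − 2·(-7)) + (2·(-37) − 10·(-18)) + (10·(-12) − 31·(-37))| = 5271, so the area is 2635.5.
The number of boundary lattice points is Σ gcd(|Δx|,|Δy|) = gcd(32,50) + gcd(43,8) + gcd(28,53) + gcd(18,11) + gcd(8,19) + gcd(21,25) = 2+1+1+1+1+1 = 7.
Pick's theorem gives I = A − B/2 + 1 = 2635.5 − 7/2 + 1 = 2633, so the closed region contains I + B = 2633 + 7 = 2640 lattice points.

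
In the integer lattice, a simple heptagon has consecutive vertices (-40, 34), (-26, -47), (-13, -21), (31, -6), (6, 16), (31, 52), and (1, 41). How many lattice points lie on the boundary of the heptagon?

Summing gcd(|Δx|,|Δy|) over the edges gives the boundary count: gcd(14,81) + gcd(13,26) + gcd(44,15) + gcd(25,22) + gcd(25,36) + gcd(30,11) + gcd(41,7) = 1+13+1+1+1+1+1 = 19.

19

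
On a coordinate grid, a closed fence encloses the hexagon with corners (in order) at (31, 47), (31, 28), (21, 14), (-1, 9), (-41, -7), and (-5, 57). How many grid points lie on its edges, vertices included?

36

The number of boundary lattice points is Σ gcd(|Δx|,|Δy|) = gcd(0,19) + gcd(10,14) + gcd(22,5) + gcd(40,16) + gcd(36,64) + gcd(36,10) = 19+2+1+8+4+2 = 36.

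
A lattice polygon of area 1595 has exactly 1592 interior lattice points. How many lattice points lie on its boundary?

Pick's theorem gives A = I + B/2 − 1, so B = 2(A − I + 1) = 2(1595 − 1592 + 1) = 8.

8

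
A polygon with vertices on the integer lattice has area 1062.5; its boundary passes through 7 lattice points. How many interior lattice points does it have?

From Pick's theorem, I = A − B/2 + 1 = 1062.5 − 7/2 + 1 = 1060.

1060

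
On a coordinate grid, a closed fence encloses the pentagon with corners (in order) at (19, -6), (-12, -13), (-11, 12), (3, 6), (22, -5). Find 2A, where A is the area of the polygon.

892

By the shoelace formula, twice the signed area is |(19·(-13) − (-12)·(-6)) + ((-12)·12 − (-11)·(-13)) + ((-11)·6 − 3·12) + (3·(-5) − 22·6) + (22·(-6) − 19·(-5))| = 892, so the area is 446.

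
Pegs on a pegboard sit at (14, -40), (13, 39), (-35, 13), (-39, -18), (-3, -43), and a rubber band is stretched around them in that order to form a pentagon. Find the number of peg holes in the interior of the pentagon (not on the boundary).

3039

The shoelace formula gives twice the area as |[14·39 − 13·(-40)] + [13·13 − (-35)·39] + [(-35)·(-18) − (-39)·13] + [(-39)·(-43) − (-3)·(-18)] + [(-3)·(-40) − 14·(-43)]| = 6082, so the area is 3041.
Summing gcd(|Δx|,|Δy|) over the edges gives the boundary count: gcd(1,79) + gcd(48,26) + gcd(4,31) + gcd(36,25) + gcd(17,3) = 1+2+1+1+1 = 6.
Pick's theorem gives I = A − B/2 + 1 = 3041 − 6/2 + 1 = 3039.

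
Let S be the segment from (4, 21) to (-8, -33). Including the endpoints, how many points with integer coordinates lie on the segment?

7

The number of lattice points on a segment between lattice points is gcd(|Δx|,|Δy|) + 1 = gcd(12,54) + 1 = 6 + 1 = 7.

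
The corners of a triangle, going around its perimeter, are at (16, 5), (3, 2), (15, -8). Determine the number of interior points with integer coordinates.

82

The shoelace formula gives twice the area as |[16·2 − 3·5] + [3·(-8) − 15·2] + [15·5 − 16·(-8)]| = 166, so the area is 83.
Along each edge there are gcd(|Δx|,|Δy|)+1 lattice points, so counting each shared vertex once the boundary has gcd(13,3) + gcd(12,10) + gcd(1,13) = 1+2+1 = 4.
Pick's theorem gives I = A − B/2 + 1 = 83 − 4/2 + 1 = 82.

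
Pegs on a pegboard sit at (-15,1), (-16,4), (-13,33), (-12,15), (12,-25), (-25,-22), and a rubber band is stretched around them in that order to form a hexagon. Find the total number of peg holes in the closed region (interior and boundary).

Using the shoelace formula, 2A = |[(-15)·4 − (-16)·1] + [(-16)·33 − (-13)·4] + [(-13)·15 − (-12)·33] + [(-12)·(-25) − 12·15] + [12·(-22) − (-25)·(-25)] + [(-25)·1 − (-15)·(-22)]| = 1443, so the area is 1443/2.
Along each edge there are gcd(|Δx|,|Δy|)+1 lattice points, so counting each shared vertex once the boundary has gcd(1,3) + gcd(3,29) + gcd(1,18) + gcd(24,40) + gcd(37,3) + gcd(10,23) = 1+1+1+8+1+1 = 13.
Pick's theorem gives I = A − B/2 + 1 = 1443/2 − 13/2 + 1 = 716, so the closed region contains I + B = 716 + 13 = 729 lattice points.

729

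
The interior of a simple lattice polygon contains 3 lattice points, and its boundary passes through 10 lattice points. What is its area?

7

Pick's theorem states A = I + B/2 − 1, so A = 3 + 10/2 − 1 = 7.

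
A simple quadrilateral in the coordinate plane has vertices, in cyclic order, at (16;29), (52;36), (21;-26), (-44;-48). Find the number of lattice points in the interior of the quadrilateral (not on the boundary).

2834

Using the shoelace formula, 2A = |[16·36 − 52·29] + [52·(-26) − 21·36] + [21·(-48) − (-44)·(-26)] + [(-44)·29 − 16·(-48)]| = 5700, so the area is 2850.
Along each edge there are gcd(|Δx|,|Δy|)+1 lattice points, so counting each shared vertex once the boundary has gcd(36,7) + gcd(31,62) + gcd(65,22) + gcd(60,77) = 1+31+1+1 = 34.
Pick's theorem gives I = A − B/2 + 1 = 2850 − 34/2 + 1 = 2834.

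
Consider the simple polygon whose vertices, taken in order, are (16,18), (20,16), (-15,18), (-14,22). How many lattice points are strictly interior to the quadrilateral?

Using the shoelace formula, 2A = |(16·16 − 20·18) + (20·18 − (-15)·16) + ((-15)·22 − (-14)·18) + ((-14)·18 − 16·22)| = 186, so the area is 93.
Summing gcd(|Δx|,|Δy|) over the edges gives the boundary count: gcd(4,2) + gcd(35,2) + gcd(1,4) + gcd(30,4) = 2+1+1+2 = 6.
Pick's theorem gives I = A − B/2 + 1 = 93 − 6/2 + 1 = 91.

91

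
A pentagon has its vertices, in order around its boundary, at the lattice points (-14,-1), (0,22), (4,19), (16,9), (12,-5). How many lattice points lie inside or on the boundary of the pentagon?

Using the shoelace formula, 2A = |((-14)·22 − 0·(-1)) + (0·19 − 4·22) + (4·9 − 16·19) + (16·(-5) − 12·9) + (12·(-1) − (-14)·(-5))| = 934, so the area is 467.
Summing gcd(|Δx|,|Δy|) over the edges gives the boundary count: gcd(14,23) + gcd(4,3) + gcd(12,10) + gcd(4,14) + gcd(26,4) = 1+1+2+2+2 = 8.
Pick's theorem gives I = A − B/2 + 1 = 467 − 8/2 + 1 = 464, so the closed region contains I + B = 464 + 8 = 472 lattice points.

472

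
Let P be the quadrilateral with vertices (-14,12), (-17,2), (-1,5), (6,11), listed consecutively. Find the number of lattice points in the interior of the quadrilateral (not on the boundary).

138

By the shoelace formula, twice the signed area is |[(-14)·2 − (-17)·12] + [(-17)·5 − (-1)·2] + [(-1)·11 − 6·5] + [6·12 − (-14)·11]| = 278, so the area is 139.
The number of boundary lattice points is Σ gcd(|Δx|,|Δy|) = gcd(3,10) + gcd(16,3) + gcd(7,6) + gcd(20,1) = 1+1+1+1 = 4.
Pick's theorem gives I = A − B/2 + 1 = 139 − 4/2 + 1 = 138.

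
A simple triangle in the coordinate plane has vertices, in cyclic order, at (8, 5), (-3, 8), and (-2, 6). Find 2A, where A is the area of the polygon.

19

Using the shoelace formula, 2A = |[8·8 − (-3)·5] + [(-3)·6 − (-2)·8] + [(-2)·5 − 8·6]| = 19, so the area is 19/2.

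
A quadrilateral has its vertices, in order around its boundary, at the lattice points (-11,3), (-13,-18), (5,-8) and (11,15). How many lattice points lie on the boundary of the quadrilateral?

6

Summing gcd(|Δx|,|Δy|) over the edges gives the boundary count: gcd(2,21) + gcd(18,10) + gcd(6,23) + gcd(22,12) = 1+2+1+2 = 6.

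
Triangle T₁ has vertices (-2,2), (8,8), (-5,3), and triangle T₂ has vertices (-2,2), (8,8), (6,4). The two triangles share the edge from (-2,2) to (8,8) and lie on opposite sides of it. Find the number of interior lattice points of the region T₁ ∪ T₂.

26

The union is the simple quadrilateral with vertices (-2,2), (-5,3), (8,8), (6,4) in order.
The shoelace formula gives twice the area as |[(-2)·3 − (-5)·2] + [(-5)·8 − 8·3] + [8·4 − 6·8] + [6·2 − (-2)·4]| = 56, so the area is 28.
Along each edge there are gcd(|Δx|,|Δy|)+1 lattice points, so counting each shared vertex once the boundary has gcd(3,1) + gcd(13,5) + gcd(2,4) + gcd(8,2) = 1+1+2+2 = 6.
By Pick's theorem I = A − B/2 + 1 = 28 − 6/2 + 1 = 26.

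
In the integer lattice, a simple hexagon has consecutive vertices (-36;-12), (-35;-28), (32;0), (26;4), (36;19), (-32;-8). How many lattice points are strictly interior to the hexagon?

By the shoelace formula, twice the signed area is |[(-36)·(-28) − (-35)·(-12)] + [(-35)·0 − 32·(-28)] + [32·4 − 26·0] + [26·19 − 36·4] + [36·(-8) − (-32)·19] + [(-32)·(-12) − (-36)·(-8)]| = 2378, so the area is 1189.
Summing gcd(|Δx|,|Δy|) over the edges gives the boundary count: gcd(1,16) + gcd(67,28) + gcd(6,4) + gcd(10,15) + gcd(68,27) + gcd(4,4) = 1+1+2+5+1+4 = 14.
Pick's theorem gives I = A − B/2 + 1 = 1189 − 14/2 + 1 = 1183.

1183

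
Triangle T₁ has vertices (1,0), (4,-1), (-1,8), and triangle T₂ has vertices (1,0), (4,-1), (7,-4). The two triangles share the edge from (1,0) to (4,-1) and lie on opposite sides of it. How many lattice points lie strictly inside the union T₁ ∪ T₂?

11

The union is the simple quadrilateral with vertices (1,0), (-1,8), (4,-1), (7,-4) in order.
By the shoelace formula, twice the signed area is |(1·8 − (-1)·0) + ((-1)·(-1) − 4·8) + (4·(-4) − 7·(-1)) + (7·0 − 1·(-4))| = 28, so the area is 14.
The number of boundary lattice points is Σ gcd(|Δx|,|Δy|) = gcd(2,8) + gcd(5,9) + gcd(3,3) + gcd(6,4) = 2+1+3+2 = 8.
By Pick's theorem I = A − B/2 + 1 = 14 − 8/2 + 1 = 11.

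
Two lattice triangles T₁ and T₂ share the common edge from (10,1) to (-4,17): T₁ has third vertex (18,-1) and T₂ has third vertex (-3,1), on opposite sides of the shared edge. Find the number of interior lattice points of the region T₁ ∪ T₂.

The union is the simple quadrilateral with vertices (10,1), (18,-1), (-4,17), (-3,1) in order.
By the shoelace formula, twice the signed area is |(10·(-1) − 18·1) + (18·17 − (-4)·(-1)) + ((-4)·1 − (-3)·17) + ((-3)·1 − 10·1)| = 308, so the area is 154.
Summing gcd(|Δx|,|Δy|) over the edges gives the boundary count: gcd(8,2) + gcd(22,18) + gcd(1,16) + gcd(13,0) = 2+2+1+13 = 18.
By Pick's theorem I = A − B/2 + 1 = 154 − 18/2 + 1 = 146.

146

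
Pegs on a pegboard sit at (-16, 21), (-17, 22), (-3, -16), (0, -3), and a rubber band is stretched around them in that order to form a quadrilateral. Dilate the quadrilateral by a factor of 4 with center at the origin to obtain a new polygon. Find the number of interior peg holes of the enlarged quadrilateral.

2409

By the shoelace formula, twice the signed area is |((-16)·22 − (-17)·21) + ((-17)·(-16) − (-3)·22) + ((-3)·(-3) − 0·(-16)) + (0·21 − (-16)·(-3))| = 304, so the area is 152.
Summing gcd(|Δx|,|Δy|) over the edges gives the boundary count: gcd(1,1) + gcd(14,38) + gcd(3,13) + gcd(16,24) = 1+2+1+8 = 12.
Scaling by 4 multiplies the area by 4² = 16 (so the new area is 2432) and multiplies the boundary lattice-point count by 4, giving 48.
By Pick's theorem, the interior count of the dilated polygon is 2432 − 48/2 + 1 = 2409.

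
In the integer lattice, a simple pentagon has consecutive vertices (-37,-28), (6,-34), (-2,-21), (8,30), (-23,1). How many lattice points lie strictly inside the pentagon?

The shoelace formula gives twice the area as |[(-37)·(-34) − 6·(-28)] + [6·(-21) − (-2)·(-34)] + [(-2)·30 − 8·(-21)] + [8·1 − (-23)·30] + [(-23)·(-28) − (-37)·1]| = 2719, so the area is 2719/2.
Along each edge there are gcd(|Δx|,|Δy|)+1 lattice points, so counting each shared vertex once the boundary has gcd(43,6) + gcd(8,13) + gcd(10,51) + gcd(31,29) + gcd(14,29) = 1+1+1+1+1 = 5.
By Pick's theorem A = I + B/2 − 1, so I = 2719/2 − 5/2 + 1 = 1358.

1358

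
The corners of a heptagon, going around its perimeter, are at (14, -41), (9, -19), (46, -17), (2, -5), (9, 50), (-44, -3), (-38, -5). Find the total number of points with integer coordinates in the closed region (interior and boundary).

2374

By the shoelace formula, twice the signed area is |(14·(-19) − 9·(-41)) + (9·(-17) − 46·(-19)) + (46·(-5) − 2·(-17)) + (2·50 − 9·(-5)) + (9·(-3) − (-44)·50) + ((-44)·(-5) − (-38)·(-3)) + ((-38)·(-41) − 14·(-5))| = 4680, so the area is 2340.
Summing gcd(|Δx|,|Δy|) over the edges gives the boundary count: gcd(5,22) + gcd(37,2) + gcd(44,12) + gcd(7,55) + gcd(53,53) + gcd(6,2) + gcd(52,36) = 1+1+4+1+53+2+4 = 66.
Pick's theorem gives I = A − B/2 + 1 = 2340 − 66/2 + 1 = 2308, so the closed region contains I + B = 2308 + 66 = 2374 lattice points.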